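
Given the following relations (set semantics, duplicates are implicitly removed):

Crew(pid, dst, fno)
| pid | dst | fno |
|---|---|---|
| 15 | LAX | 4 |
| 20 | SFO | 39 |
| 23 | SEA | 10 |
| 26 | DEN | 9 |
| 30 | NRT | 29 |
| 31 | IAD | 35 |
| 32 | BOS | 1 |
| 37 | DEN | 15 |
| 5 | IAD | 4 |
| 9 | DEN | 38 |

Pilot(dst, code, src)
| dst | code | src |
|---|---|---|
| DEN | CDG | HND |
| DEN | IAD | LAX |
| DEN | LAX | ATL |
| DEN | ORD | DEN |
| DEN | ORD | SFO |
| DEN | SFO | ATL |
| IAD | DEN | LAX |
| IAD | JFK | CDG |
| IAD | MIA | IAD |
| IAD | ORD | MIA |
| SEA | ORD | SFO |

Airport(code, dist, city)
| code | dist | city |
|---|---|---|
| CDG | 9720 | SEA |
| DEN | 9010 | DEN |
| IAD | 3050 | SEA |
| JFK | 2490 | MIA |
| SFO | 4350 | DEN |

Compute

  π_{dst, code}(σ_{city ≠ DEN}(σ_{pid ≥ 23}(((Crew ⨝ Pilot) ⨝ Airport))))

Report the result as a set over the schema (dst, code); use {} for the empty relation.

{(DEN, CDG), (DEN, IAD), (IAD, JFK)}

Natural join on dst: {(23, SEA, 10, ORD, SFO), (26, DEN, 9, CDG, HND), (26, DEN, 9, IAD, LAX), (26, DEN, 9, LAX, ATL), (26, DEN, 9, ORD, DEN), (26, DEN, 9, ORD, SFO), (26, DEN, 9, SFO, ATL), (31, IAD, 35, DEN, LAX), (31, IAD, 35, JFK, CDG), (31, IAD, 35, MIA, IAD), (31, IAD, 35, ORD, MIA), (37, DEN, 15, CDG, HND), (37, DEN, 15, IAD, LAX), (37, DEN, 15, LAX, ATL), (37, DEN, 15, ORD, DEN), (37, DEN, 15, ORD, SFO), (37, DEN, 15, SFO, ATL), (5, IAD, 4, DEN, LAX), (5, IAD, 4, JFK, CDG), (5, IAD, 4, MIA, IAD), (5, IAD, 4, ORD, MIA), (9, DEN, 38, CDG, HND), (9, DEN, 38, IAD, LAX), (9, DEN, 38, LAX, ATL), (9, DEN, 38, ORD, DEN), (9, DEN, 38, ORD, SFO), (9, DEN, 38, SFO, ATL)}
Natural join on code: {(26, DEN, 9, CDG, HND, 9720, SEA), (26, DEN, 9, IAD, LAX, 3050, SEA), (26, DEN, 9, SFO, ATL, 4350, DEN), (31, IAD, 35, DEN, LAX, 9010, DEN), (31, IAD, 35, JFK, CDG, 2490, MIA), (37, DEN, 15, CDG, HND, 9720, SEA), (37, DEN, 15, IAD, LAX, 3050, SEA), (37, DEN, 15, SFO, ATL, 4350, DEN), (5, IAD, 4, DEN, LAX, 9010, DEN), (5, IAD, 4, JFK, CDG, 2490, MIA), (9, DEN, 38, CDG, HND, 9720, SEA), (9, DEN, 38, IAD, LAX, 3050, SEA), (9, DEN, 38, SFO, ATL, 4350, DEN)}
Selection pid ≥ 23: {(26, DEN, 9, CDG, HND, 9720, SEA), (26, DEN, 9, IAD, LAX, 3050, SEA), (26, DEN, 9, SFO, ATL, 4350, DEN), (31, IAD, 35, DEN, LAX, 9010, DEN), (31, IAD, 35, JFK, CDG, 2490, MIA), (37, DEN, 15, CDG, HND, 9720, SEA), (37, DEN, 15, IAD, LAX, 3050, SEA), (37, DEN, 15, SFO, ATL, 4350, DEN)}
Selection city ≠ DEN: {(26, DEN, 9, CDG, HND, 9720, SEA), (26, DEN, 9, IAD, LAX, 3050, SEA), (31, IAD, 35, JFK, CDG, 2490, MIA), (37, DEN, 15, CDG, HND, 9720, SEA), (37, DEN, 15, IAD, LAX, 3050, SEA)}
π[dst, code]: project onto (dst, code) (2 duplicate(s) eliminated) → {(DEN, CDG), (DEN, IAD), (IAD, JFK)}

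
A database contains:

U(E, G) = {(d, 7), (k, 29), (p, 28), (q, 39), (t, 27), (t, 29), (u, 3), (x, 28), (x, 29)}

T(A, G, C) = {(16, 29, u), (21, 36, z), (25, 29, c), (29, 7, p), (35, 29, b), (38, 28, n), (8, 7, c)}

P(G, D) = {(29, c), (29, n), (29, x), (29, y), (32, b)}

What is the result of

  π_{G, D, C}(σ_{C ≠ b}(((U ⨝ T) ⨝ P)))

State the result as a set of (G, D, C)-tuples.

{(29, c, c), (29, c, u), (29, n, c), (29, n, u), (29, x, c), (29, x, u), (29, y, c), (29, y, u)}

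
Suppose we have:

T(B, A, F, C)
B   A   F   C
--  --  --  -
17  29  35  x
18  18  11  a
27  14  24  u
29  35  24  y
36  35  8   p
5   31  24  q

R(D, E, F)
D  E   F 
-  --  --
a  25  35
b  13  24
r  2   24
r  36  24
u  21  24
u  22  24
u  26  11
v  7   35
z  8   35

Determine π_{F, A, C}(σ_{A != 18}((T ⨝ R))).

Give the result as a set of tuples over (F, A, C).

{(24, 14, u), (24, 31, q), (24, 35, y), (35, 29, x)}

T ⋈ R (natural join on F): {(17, 29, 35, x, a, 25), (17, 29, 35, x, v, 7), (17, 29, 35, x, z, 8), (18, 18, 11, a, u, 26), (27, 14, 24, u, b, 13), (27, 14, 24, u, r, 2), (27, 14, 24, u, r, 36), (27, 14, 24, u, u, 21), (27, 14, 24, u, u, 22), (29, 35, 24, y, b, 13), (29, 35, 24, y, r, 2), (29, 35, 24, y, r, 36), (29, 35, 24, y, u, 21), (29, 35, 24, y, u, 22), (5, 31, 24, q, b, 13), (5, 31, 24, q, r, 2), (5, 31, 24, q, r, 36), (5, 31, 24, q, u, 21), (5, 31, 24, q, u, 22)}
σ[A != 18]: keep tuples satisfying A != 18 → {(17, 29, 35, x, a, 25), (17, 29, 35, x, v, 7), (17, 29, 35, x, z, 8), (27, 14, 24, u, b, 13), (27, 14, 24, u, r, 2), (27, 14, 24, u, r, 36), (27, 14, 24, u, u, 21), (27, 14, 24, u, u, 22), (29, 35, 24, y, b, 13), (29, 35, 24, y, r, 2), (29, 35, 24, y, r, 36), (29, 35, 24, y, u, 21), (29, 35, 24, y, u, 22), (5, 31, 24, q, b, 13), (5, 31, 24, q, r, 2), (5, 31, 24, q, r, 36), (5, 31, 24, q, u, 21), (5, 31, 24, q, u, 22)}
Projecting to F, A, C (14 duplicate(s) eliminated): {(24, 14, u), (24, 31, q), (24, 35, y), (35, 29, x)}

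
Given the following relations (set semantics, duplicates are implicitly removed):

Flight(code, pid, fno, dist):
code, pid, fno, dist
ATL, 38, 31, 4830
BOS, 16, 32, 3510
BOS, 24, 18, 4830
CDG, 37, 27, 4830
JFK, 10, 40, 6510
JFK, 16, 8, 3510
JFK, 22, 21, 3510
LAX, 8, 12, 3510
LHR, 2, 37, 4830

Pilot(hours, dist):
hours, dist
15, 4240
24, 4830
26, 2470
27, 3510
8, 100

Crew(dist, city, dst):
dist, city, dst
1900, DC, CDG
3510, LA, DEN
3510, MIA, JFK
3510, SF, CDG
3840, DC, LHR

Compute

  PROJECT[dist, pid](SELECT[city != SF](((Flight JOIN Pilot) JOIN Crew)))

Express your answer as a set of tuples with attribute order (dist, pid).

Flight ⋈ Pilot (natural join on dist): {(ATL, 38, 31, 4830, 24), (BOS, 16, 32, 3510, 27), (BOS, 24, 18, 4830, 24), (CDG, 37, 27, 4830, 24), (JFK, 16, 8, 3510, 27), (JFK, 22, 21, 3510, 27), (LAX, 8, 12, 3510, 27), (LHR, 2, 37, 4830, 24)}
(Flight JOIN Pilot) ⋈ Crew (natural join on dist): {(BOS, 16, 32, 3510, 27, LA, DEN), (BOS, 16, 32, 3510, 27, MIA, JFK), (BOS, 16, 32, 3510, 27, SF, CDG), (JFK, 16, 8, 3510, 27, LA, DEN), (JFK, 16, 8, 3510, 27, MIA, JFK), (JFK, 16, 8, 3510, 27, SF, CDG), (JFK, 22, 21, 3510, 27, LA, DEN), (JFK, 22, 21, 3510, 27, MIA, JFK), (JFK, 22, 21, 3510, 27, SF, CDG), (LAX, 8, 12, 3510, 27, LA, DEN), (LAX, 8, 12, 3510, 27, MIA, JFK), (LAX, 8, 12, 3510, 27, SF, CDG)}
Filtering on city != SF leaves {(BOS, 16, 32, 3510, 27, LA, DEN), (BOS, 16, 32, 3510, 27, MIA, JFK), (JFK, 16, 8, 3510, 27, LA, DEN), (JFK, 16, 8, 3510, 27, MIA, JFK), (JFK, 22, 21, 3510, 27, LA, DEN), (JFK, 22, 21, 3510, 27, MIA, JFK), (LAX, 8, 12, 3510, 27, LA, DEN), (LAX, 8, 12, 3510, 27, MIA, JFK)}.
π[dist, pid]: project onto (dist, pid) (5 duplicate(s) eliminated) → {(3510, 16), (3510, 22), (3510, 8)}

{(3510, 16), (3510, 22), (3510, 8)}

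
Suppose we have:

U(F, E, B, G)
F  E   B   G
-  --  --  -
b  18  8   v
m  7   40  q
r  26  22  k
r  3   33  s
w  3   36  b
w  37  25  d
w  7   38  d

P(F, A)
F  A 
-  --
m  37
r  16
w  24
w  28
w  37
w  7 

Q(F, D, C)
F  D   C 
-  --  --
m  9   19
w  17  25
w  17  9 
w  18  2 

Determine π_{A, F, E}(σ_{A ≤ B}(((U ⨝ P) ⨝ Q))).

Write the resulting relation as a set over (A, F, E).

{(24, w, 3), (24, w, 37), (24, w, 7), (28, w, 3), (28, w, 7), (37, m, 7), (37, w, 7), (7, w, 3), (7, w, 37), (7, w, 7)}

Natural join on F: {(m, 7, 40, q, 37), (r, 26, 22, k, 16), (r, 3, 33, s, 16), (w, 3, 36, b, 24), (w, 3, 36, b, 28), (w, 3, 36, b, 37), (w, 3, 36, b, 7), (w, 37, 25, d, 24), (w, 37, 25, d, 28), (w, 37, 25, d, 37), (w, 37, 25, d, 7), (w, 7, 38, d, 24), (w, 7, 38, d, 28), (w, 7, 38, d, 37), (w, 7, 38, d, 7)}
Natural join on F: {(m, 7, 40, q, 37, 9, 19), (w, 3, 36, b, 24, 17, 25), (w, 3, 36, b, 24, 17, 9), (w, 3, 36, b, 24, 18, 2), (w, 3, 36, b, 28, 17, 25), (w, 3, 36, b, 28, 17, 9), (w, 3, 36, b, 28, 18, 2), (w, 3, 36, b, 37, 17, 25), (w, 3, 36, b, 37, 17, 9), (w, 3, 36, b, 37, 18, 2), (w, 3, 36, b, 7, 17, 25), (w, 3, 36, b, 7, 17, 9), (w, 3, 36, b, 7, 18, 2), (w, 37, 25, d, 24, 17, 25), (w, 37, 25, d, 24, 17, 9), (w, 37, 25, d, 24, 18, 2), (w, 37, 25, d, 28, 17, 25), (w, 37, 25, d, 28, 17, 9), (w, 37, 25, d, 28, 18, 2), (w, 37, 25, d, 37, 17, 25), (w, 37, 25, d, 37, 17, 9), (w, 37, 25, d, 37, 18, 2), (w, 37, 25, d, 7, 17, 25), (w, 37, 25, d, 7, 17, 9), (w, 37, 25, d, 7, 18, 2), (w, 7, 38, d, 24, 17, 25), (w, 7, 38, d, 24, 17, 9), (w, 7, 38, d, 24, 18, 2), (w, 7, 38, d, 28, 17, 25), (w, 7, 38, d, 28, 17, 9), (w, 7, 38, d, 28, 18, 2), (w, 7, 38, d, 37, 17, 25), (w, 7, 38, d, 37, 17, 9), (w, 7, 38, d, 37, 18, 2), (w, 7, 38, d, 7, 17, 25), (w, 7, 38, d, 7, 17, 9), (w, 7, 38, d, 7, 18, 2)}
Filtering on A ≤ B leaves {(m, 7, 40, q, 37, 9, 19), (w, 3, 36, b, 24, 17, 25), (w, 3, 36, b, 24, 17, 9), (w, 3, 36, b, 24, 18, 2), (w, 3, 36, b, 28, 17, 25), (w, 3, 36, b, 28, 17, 9), (w, 3, 36, b, 28, 18, 2), (w, 3, 36, b, 7, 17, 25), (w, 3, 36, b, 7, 17, 9), (w, 3, 36, b, 7, 18, 2), (w, 37, 25, d, 24, 17, 25), (w, 37, 25, d, 24, 17, 9), (w, 37, 25, d, 24, 18, 2), (w, 37, 25, d, 7, 17, 25), (w, 37, 25, d, 7, 17, 9), (w, 37, 25, d, 7, 18, 2), (w, 7, 38, d, 24, 17, 25), (w, 7, 38, d, 24, 17, 9), (w, 7, 38, d, 24, 18, 2), (w, 7, 38, d, 28, 17, 25), (w, 7, 38, d, 28, 17, 9), (w, 7, 38, d, 28, 18, 2), (w, 7, 38, d, 37, 17, 25), (w, 7, 38, d, 37, 17, 9), (w, 7, 38, d, 37, 18, 2), (w, 7, 38, d, 7, 17, 25), (w, 7, 38, d, 7, 17, 9), (w, 7, 38, d, 7, 18, 2)}.
Projecting to A, F, E (18 duplicate(s) eliminated): {(24, w, 3), (24, w, 37), (24, w, 7), (28, w, 3), (28, w, 7), (37, m, 7), (37, w, 7), (7, w, 3), (7, w, 37), (7, w, 7)}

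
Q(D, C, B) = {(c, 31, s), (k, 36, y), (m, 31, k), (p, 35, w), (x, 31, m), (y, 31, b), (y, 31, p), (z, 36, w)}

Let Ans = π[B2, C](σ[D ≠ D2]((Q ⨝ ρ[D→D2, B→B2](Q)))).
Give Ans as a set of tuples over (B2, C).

ρ[D→D2, B→B2]: schema becomes (D2, C, B2); tuples unchanged.
Natural join on C: {(c, 31, s, c, s), (c, 31, s, m, k), (c, 31, s, x, m), (c, 31, s, y, b), (c, 31, s, y, p), (k, 36, y, k, y), (k, 36, y, z, w), (m, 31, k, c, s), (m, 31, k, m, k), (m, 31, k, x, m), (m, 31, k, y, b), (m, 31, k, y, p), (p, 35, w, p, w), (x, 31, m, c, s), (x, 31, m, m, k), (x, 31, m, x, m), (x, 31, m, y, b), (x, 31, m, y, p), (y, 31, b, c, s), (y, 31, b, m, k), (y, 31, b, x, m), (y, 31, b, y, b), (y, 31, b, y, p), (y, 31, p, c, s), (y, 31, p, m, k), (y, 31, p, x, m), (y, 31, p, y, b), (y, 31, p, y, p), (z, 36, w, k, y), (z, 36, w, z, w)}
σ[D ≠ D2]: keep tuples satisfying D ≠ D2 → {(c, 31, s, m, k), (c, 31, s, x, m), (c, 31, s, y, b), (c, 31, s, y, p), (k, 36, y, z, w), (m, 31, k, c, s), (m, 31, k, x, m), (m, 31, k, y, b), (m, 31, k, y, p), (x, 31, m, c, s), (x, 31, m, m, k), (x, 31, m, y, b), (x, 31, m, y, p), (y, 31, b, c, s), (y, 31, b, m, k), (y, 31, b, x, m), (y, 31, p, c, s), (y, 31, p, m, k), (y, 31, p, x, m), (z, 36, w, k, y)}
Keep only column(s) B2, C (13 duplicate(s) eliminated): {(b, 31), (k, 31), (m, 31), (p, 31), (s, 31), (w, 36), (y, 36)}

{(b, 31), (k, 31), (m, 31), (p, 31), (s, 31), (w, 36), (y, 36)}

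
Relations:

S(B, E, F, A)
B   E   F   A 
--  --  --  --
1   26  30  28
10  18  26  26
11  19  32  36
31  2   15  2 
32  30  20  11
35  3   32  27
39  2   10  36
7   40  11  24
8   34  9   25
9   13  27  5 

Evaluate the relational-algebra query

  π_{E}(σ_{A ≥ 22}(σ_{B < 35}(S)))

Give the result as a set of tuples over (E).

Apply σ_{B < 35}; surviving tuples: {(1, 26, 30, 28), (10, 18, 26, 26), (11, 19, 32, 36), (31, 2, 15, 2), (32, 30, 20, 11), (7, 40, 11, 24), (8, 34, 9, 25), (9, 13, 27, 5)}
Apply σ_{A ≥ 22}; surviving tuples: {(1, 26, 30, 28), (10, 18, 26, 26), (11, 19, 32, 36), (7, 40, 11, 24), (8, 34, 9, 25)}
π[E]: project onto (E) → {18, 19, 26, 34, 40}

{18, 19, 26, 34, 40}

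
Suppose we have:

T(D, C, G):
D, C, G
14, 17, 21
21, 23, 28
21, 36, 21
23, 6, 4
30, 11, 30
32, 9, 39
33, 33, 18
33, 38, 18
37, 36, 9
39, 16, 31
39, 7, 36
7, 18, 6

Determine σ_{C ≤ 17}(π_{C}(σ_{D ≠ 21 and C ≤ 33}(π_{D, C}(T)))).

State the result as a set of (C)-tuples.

Keep only column(s) D, C: {(14, 17), (21, 23), (21, 36), (23, 6), (30, 11), (32, 9), (33, 33), (33, 38), (37, 36), (39, 16), (39, 7), (7, 18)}
Filtering on D ≠ 21 and C ≤ 33 leaves {(14, 17), (23, 6), (30, 11), (32, 9), (33, 33), (39, 16), (39, 7), (7, 18)}.
Keep only column(s) C: {11, 16, 17, 18, 33, 6, 7, 9}
Filtering on C ≤ 17 leaves {11, 16, 17, 6, 7, 9}.

{11, 16, 17, 6, 7, 9}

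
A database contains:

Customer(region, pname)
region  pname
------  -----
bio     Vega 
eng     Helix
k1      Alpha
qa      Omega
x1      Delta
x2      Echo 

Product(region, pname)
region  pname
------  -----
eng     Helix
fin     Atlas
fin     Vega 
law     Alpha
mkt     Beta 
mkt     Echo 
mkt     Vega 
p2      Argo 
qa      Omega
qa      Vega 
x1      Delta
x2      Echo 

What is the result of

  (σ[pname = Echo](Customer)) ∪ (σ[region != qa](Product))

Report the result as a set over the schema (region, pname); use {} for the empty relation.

{(eng, Helix), (fin, Atlas), (fin, Vega), (law, Alpha), (mkt, Beta), (mkt, Echo), (mkt, Vega), (p2, Argo), (x1, Delta), (x2, Echo)}

Apply σ_{pname = Echo}; surviving tuples: {(x2, Echo)}
Apply σ_{region != qa}; surviving tuples: {(eng, Helix), (fin, Atlas), (fin, Vega), (law, Alpha), (mkt, Beta), (mkt, Echo), (mkt, Vega), (p2, Argo), (x1, Delta), (x2, Echo)}
Union: {(x2, Echo)} with {(eng, Helix), (fin, Atlas), (fin, Vega), (law, Alpha), (mkt, Beta), (mkt, Echo), (mkt, Vega), (p2, Argo), (x1, Delta), (x2, Echo)} → {(eng, Helix), (fin, Atlas), (fin, Vega), (law, Alpha), (mkt, Beta), (mkt, Echo), (mkt, Vega), (p2, Argo), (x1, Delta), (x2, Echo)}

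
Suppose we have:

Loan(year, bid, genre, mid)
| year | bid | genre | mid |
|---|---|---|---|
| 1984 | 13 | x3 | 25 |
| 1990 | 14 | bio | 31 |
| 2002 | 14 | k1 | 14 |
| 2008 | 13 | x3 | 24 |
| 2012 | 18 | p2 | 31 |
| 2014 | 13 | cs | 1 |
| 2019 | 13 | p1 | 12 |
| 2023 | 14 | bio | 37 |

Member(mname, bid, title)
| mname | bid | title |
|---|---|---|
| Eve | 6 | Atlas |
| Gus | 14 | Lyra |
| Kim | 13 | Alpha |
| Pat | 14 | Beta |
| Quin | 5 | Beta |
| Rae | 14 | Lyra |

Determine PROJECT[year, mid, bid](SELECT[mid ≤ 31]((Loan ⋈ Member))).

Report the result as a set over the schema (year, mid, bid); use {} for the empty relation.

Natural join on bid: {(1984, 13, x3, 25, Kim, Alpha), (1990, 14, bio, 31, Gus, Lyra), (1990, 14, bio, 31, Pat, Beta), (1990, 14, bio, 31, Rae, Lyra), (2002, 14, k1, 14, Gus, Lyra), (2002, 14, k1, 14, Pat, Beta), (2002, 14, k1, 14, Rae, Lyra), (2008, 13, x3, 24, Kim, Alpha), (2014, 13, cs, 1, Kim, Alpha), (2019, 13, p1, 12, Kim, Alpha), (2023, 14, bio, 37, Gus, Lyra), (2023, 14, bio, 37, Pat, Beta), (2023, 14, bio, 37, Rae, Lyra)}
Apply σ_{mid ≤ 31}; surviving tuples: {(1984, 13, x3, 25, Kim, Alpha), (1990, 14, bio, 31, Gus, Lyra), (1990, 14, bio, 31, Pat, Beta), (1990, 14, bio, 31, Rae, Lyra), (2002, 14, k1, 14, Gus, Lyra), (2002, 14, k1, 14, Pat, Beta), (2002, 14, k1, 14, Rae, Lyra), (2008, 13, x3, 24, Kim, Alpha), (2014, 13, cs, 1, Kim, Alpha), (2019, 13, p1, 12, Kim, Alpha)}
Keep only column(s) year, mid, bid (4 duplicate(s) eliminated): {(1984, 25, 13), (1990, 31, 14), (2002, 14, 14), (2008, 24, 13), (2014, 1, 13), (2019, 12, 13)}

{(1984, 25, 13), (1990, 31, 14), (2002, 14, 14), (2008, 24, 13), (2014, 1, 13), (2019, 12, 13)}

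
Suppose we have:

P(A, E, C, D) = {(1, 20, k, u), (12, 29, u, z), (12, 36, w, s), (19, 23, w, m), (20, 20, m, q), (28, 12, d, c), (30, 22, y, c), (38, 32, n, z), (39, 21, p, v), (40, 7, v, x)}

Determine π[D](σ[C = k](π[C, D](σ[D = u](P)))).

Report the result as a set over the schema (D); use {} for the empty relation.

{u}

Filtering on D = u leaves {(1, 20, k, u)}.
Keep only column(s) C, D: {(k, u)}
Filtering on C = k leaves {(k, u)}.
Keep only column(s) D: {u}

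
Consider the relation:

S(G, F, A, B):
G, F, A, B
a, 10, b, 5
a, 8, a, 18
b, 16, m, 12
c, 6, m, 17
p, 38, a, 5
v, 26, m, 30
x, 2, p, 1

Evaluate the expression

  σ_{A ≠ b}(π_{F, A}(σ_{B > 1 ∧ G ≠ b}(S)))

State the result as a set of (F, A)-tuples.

σ[B > 1 ∧ G ≠ b]: keep tuples satisfying B > 1 ∧ G ≠ b → {(a, 10, b, 5), (a, 8, a, 18), (c, 6, m, 17), (p, 38, a, 5), (v, 26, m, 30)}
Keep only column(s) F, A: {(10, b), (26, m), (38, a), (6, m), (8, a)}
σ[A ≠ b]: keep tuples satisfying A ≠ b → {(26, m), (38, a), (6, m), (8, a)}

{(26, m), (38, a), (6, m), (8, a)}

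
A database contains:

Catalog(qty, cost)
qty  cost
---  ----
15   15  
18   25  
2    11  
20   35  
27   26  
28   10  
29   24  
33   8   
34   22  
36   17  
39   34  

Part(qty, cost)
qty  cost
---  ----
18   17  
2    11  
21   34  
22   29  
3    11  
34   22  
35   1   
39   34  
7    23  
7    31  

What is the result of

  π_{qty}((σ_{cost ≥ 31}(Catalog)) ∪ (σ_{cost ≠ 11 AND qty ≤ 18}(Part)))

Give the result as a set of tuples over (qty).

{18, 20, 39, 7}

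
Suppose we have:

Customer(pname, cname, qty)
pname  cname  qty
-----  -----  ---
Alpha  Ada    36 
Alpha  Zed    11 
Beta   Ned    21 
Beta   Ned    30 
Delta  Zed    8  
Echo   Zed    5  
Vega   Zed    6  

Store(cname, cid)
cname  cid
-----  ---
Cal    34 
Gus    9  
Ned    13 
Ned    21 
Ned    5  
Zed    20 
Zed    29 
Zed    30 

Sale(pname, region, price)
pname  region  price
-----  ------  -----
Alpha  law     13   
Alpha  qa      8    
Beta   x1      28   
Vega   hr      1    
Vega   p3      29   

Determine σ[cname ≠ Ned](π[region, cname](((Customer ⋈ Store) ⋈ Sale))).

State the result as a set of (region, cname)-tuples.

Natural join on cname: {(Alpha, Zed, 11, 20), (Alpha, Zed, 11, 29), (Alpha, Zed, 11, 30), (Beta, Ned, 21, 13), (Beta, Ned, 21, 21), (Beta, Ned, 21, 5), (Beta, Ned, 30, 13), (Beta, Ned, 30, 21), (Beta, Ned, 30, 5), (Delta, Zed, 8, 20), (Delta, Zed, 8, 29), (Delta, Zed, 8, 30), (Echo, Zed, 5, 20), (Echo, Zed, 5, 29), (Echo, Zed, 5, 30), (Vega, Zed, 6, 20), (Vega, Zed, 6, 29), (Vega, Zed, 6, 30)}
Natural join on pname: {(Alpha, Zed, 11, 20, law, 13), (Alpha, Zed, 11, 20, qa, 8), (Alpha, Zed, 11, 29, law, 13), (Alpha, Zed, 11, 29, qa, 8), (Alpha, Zed, 11, 30, law, 13), (Alpha, Zed, 11, 30, qa, 8), (Beta, Ned, 21, 13, x1, 28), (Beta, Ned, 21, 21, x1, 28), (Beta, Ned, 21, 5, x1, 28), (Beta, Ned, 30, 13, x1, 28), (Beta, Ned, 30, 21, x1, 28), (Beta, Ned, 30, 5, x1, 28), (Vega, Zed, 6, 20, hr, 1), (Vega, Zed, 6, 20, p3, 29), (Vega, Zed, 6, 29, hr, 1), (Vega, Zed, 6, 29, p3, 29), (Vega, Zed, 6, 30, hr, 1), (Vega, Zed, 6, 30, p3, 29)}
Keep only column(s) region, cname (13 duplicate(s) eliminated): {(hr, Zed), (law, Zed), (p3, Zed), (qa, Zed), (x1, Ned)}
σ[cname ≠ Ned]: keep tuples satisfying cname ≠ Ned → {(hr, Zed), (law, Zed), (p3, Zed), (qa, Zed)}

{(hr, Zed), (law, Zed), (p3, Zed), (qa, Zed)}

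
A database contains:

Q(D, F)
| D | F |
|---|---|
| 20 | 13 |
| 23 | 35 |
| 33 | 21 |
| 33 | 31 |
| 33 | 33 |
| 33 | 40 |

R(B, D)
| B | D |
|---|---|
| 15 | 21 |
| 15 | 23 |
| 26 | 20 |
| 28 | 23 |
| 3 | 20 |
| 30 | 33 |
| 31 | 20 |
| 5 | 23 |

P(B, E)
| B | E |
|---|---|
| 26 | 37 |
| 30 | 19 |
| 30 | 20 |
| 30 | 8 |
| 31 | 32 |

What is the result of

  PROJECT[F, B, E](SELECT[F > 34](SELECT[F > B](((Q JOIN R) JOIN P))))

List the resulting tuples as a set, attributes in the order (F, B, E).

Q ⋈ R (natural join on D): {(20, 13, 26), (20, 13, 3), (20, 13, 31), (23, 35, 15), (23, 35, 28), (23, 35, 5), (33, 21, 30), (33, 31, 30), (33, 33, 30), (33, 40, 30)}
(Q JOIN R) ⋈ P (natural join on B): {(20, 13, 26, 37), (20, 13, 31, 32), (33, 21, 30, 19), (33, 21, 30, 20), (33, 21, 30, 8), (33, 31, 30, 19), (33, 31, 30, 20), (33, 31, 30, 8), (33, 33, 30, 19), (33, 33, 30, 20), (33, 33, 30, 8), (33, 40, 30, 19), (33, 40, 30, 20), (33, 40, 30, 8)}
σ[F > B]: keep tuples satisfying F > B → {(33, 31, 30, 19), (33, 31, 30, 20), (33, 31, 30, 8), (33, 33, 30, 19), (33, 33, 30, 20), (33, 33, 30, 8), (33, 40, 30, 19), (33, 40, 30, 20), (33, 40, 30, 8)}
σ[F > 34]: keep tuples satisfying F > 34 → {(33, 40, 30, 19), (33, 40, 30, 20), (33, 40, 30, 8)}
Projecting to F, B, E: {(40, 30, 19), (40, 30, 20), (40, 30, 8)}

{(40, 30, 19), (40, 30, 20), (40, 30, 8)}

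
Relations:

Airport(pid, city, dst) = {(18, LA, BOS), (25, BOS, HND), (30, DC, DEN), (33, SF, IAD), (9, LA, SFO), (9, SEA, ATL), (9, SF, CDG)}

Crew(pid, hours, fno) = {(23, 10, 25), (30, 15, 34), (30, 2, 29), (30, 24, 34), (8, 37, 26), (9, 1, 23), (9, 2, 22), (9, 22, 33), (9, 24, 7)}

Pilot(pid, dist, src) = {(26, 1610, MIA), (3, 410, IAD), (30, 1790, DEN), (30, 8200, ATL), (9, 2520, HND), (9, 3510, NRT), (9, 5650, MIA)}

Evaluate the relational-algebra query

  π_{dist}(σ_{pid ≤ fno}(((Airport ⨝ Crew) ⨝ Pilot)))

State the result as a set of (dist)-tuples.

Joining Airport and Crew on pid yields {(30, DC, DEN, 15, 34), (30, DC, DEN, 2, 29), (30, DC, DEN, 24, 34), (9, LA, SFO, 1, 23), (9, LA, SFO, 2, 22), (9, LA, SFO, 22, 33), (9, LA, SFO, 24, 7), (9, SEA, ATL, 1, 23), (9, SEA, ATL, 2, 22), (9, SEA, ATL, 22, 33), (9, SEA, ATL, 24, 7), (9, SF, CDG, 1, 23), (9, SF, CDG, 2, 22), (9, SF, CDG, 22, 33), (9, SF, CDG, 24, 7)}.
Joining (Airport ⨝ Crew) and Pilot on pid yields {(30, DC, DEN, 15, 34, 1790, DEN), (30, DC, DEN, 15, 34, 8200, ATL), (30, DC, DEN, 2, 29, 1790, DEN), (30, DC, DEN, 2, 29, 8200, ATL), (30, DC, DEN, 24, 34, 1790, DEN), (30, DC, DEN, 24, 34, 8200, ATL), (9, LA, SFO, 1, 23, 2520, HND), (9, LA, SFO, 1, 23, 3510, NRT), (9, LA, SFO, 1, 23, 5650, MIA), (9, LA, SFO, 2, 22, 2520, HND), (9, LA, SFO, 2, 22, 3510, NRT), (9, LA, SFO, 2, 22, 5650, MIA), (9, LA, SFO, 22, 33, 2520, HND), (9, LA, SFO, 22, 33, 3510, NRT), (9, LA, SFO, 22, 33, 5650, MIA), (9, LA, SFO, 24, 7, 2520, HND), (9, LA, SFO, 24, 7, 3510, NRT), (9, LA, SFO, 24, 7, 5650, MIA), (9, SEA, ATL, 1, 23, 2520, HND), (9, SEA, ATL, 1, 23, 3510, NRT), (9, SEA, ATL, 1, 23, 5650, MIA), (9, SEA, ATL, 2, 22, 2520, HND), (9, SEA, ATL, 2, 22, 3510, NRT), (9, SEA, ATL, 2, 22, 5650, MIA), (9, SEA, ATL, 22, 33, 2520, HND), (9, SEA, ATL, 22, 33, 3510, NRT), (9, SEA, ATL, 22, 33, 5650, MIA), (9, SEA, ATL, 24, 7, 2520, HND), (9, SEA, ATL, 24, 7, 3510, NRT), (9, SEA, ATL, 24, 7, 5650, MIA), (9, SF, CDG, 1, 23, 2520, HND), (9, SF, CDG, 1, 23, 3510, NRT), (9, SF, CDG, 1, 23, 5650, MIA), (9, SF, CDG, 2, 22, 2520, HND), (9, SF, CDG, 2, 22, 3510, NRT), (9, SF, CDG, 2, 22, 5650, MIA), (9, SF, CDG, 22, 33, 2520, HND), (9, SF, CDG, 22, 33, 3510, NRT), (9, SF, CDG, 22, 33, 5650, MIA), (9, SF, CDG, 24, 7, 2520, HND), (9, SF, CDG, 24, 7, 3510, NRT), (9, SF, CDG, 24, 7, 5650, MIA)}.
Apply σ_{pid ≤ fno}; surviving tuples: {(30, DC, DEN, 15, 34, 1790, DEN), (30, DC, DEN, 15, 34, 8200, ATL), (30, DC, DEN, 24, 34, 1790, DEN), (30, DC, DEN, 24, 34, 8200, ATL), (9, LA, SFO, 1, 23, 2520, HND), (9, LA, SFO, 1, 23, 3510, NRT), (9, LA, SFO, 1, 23, 5650, MIA), (9, LA, SFO, 2, 22, 2520, HND), (9, LA, SFO, 2, 22, 3510, NRT), (9, LA, SFO, 2, 22, 5650, MIA), (9, LA, SFO, 22, 33, 2520, HND), (9, LA, SFO, 22, 33, 3510, NRT), (9, LA, SFO, 22, 33, 5650, MIA), (9, SEA, ATL, 1, 23, 2520, HND), (9, SEA, ATL, 1, 23, 3510, NRT), (9, SEA, ATL, 1, 23, 5650, MIA), (9, SEA, ATL, 2, 22, 2520, HND), (9, SEA, ATL, 2, 22, 3510, NRT), (9, SEA, ATL, 2, 22, 5650, MIA), (9, SEA, ATL, 22, 33, 2520, HND), (9, SEA, ATL, 22, 33, 3510, NRT), (9, SEA, ATL, 22, 33, 5650, MIA), (9, SF, CDG, 1, 23, 2520, HND), (9, SF, CDG, 1, 23, 3510, NRT), (9, SF, CDG, 1, 23, 5650, MIA), (9, SF, CDG, 2, 22, 2520, HND), (9, SF, CDG, 2, 22, 3510, NRT), (9, SF, CDG, 2, 22, 5650, MIA), (9, SF, CDG, 22, 33, 2520, HND), (9, SF, CDG, 22, 33, 3510, NRT), (9, SF, CDG, 22, 33, 5650, MIA)}
Projecting to dist (26 duplicate(s) eliminated): {1790, 2520, 3510, 5650, 8200}

{1790, 2520, 3510, 5650, 8200}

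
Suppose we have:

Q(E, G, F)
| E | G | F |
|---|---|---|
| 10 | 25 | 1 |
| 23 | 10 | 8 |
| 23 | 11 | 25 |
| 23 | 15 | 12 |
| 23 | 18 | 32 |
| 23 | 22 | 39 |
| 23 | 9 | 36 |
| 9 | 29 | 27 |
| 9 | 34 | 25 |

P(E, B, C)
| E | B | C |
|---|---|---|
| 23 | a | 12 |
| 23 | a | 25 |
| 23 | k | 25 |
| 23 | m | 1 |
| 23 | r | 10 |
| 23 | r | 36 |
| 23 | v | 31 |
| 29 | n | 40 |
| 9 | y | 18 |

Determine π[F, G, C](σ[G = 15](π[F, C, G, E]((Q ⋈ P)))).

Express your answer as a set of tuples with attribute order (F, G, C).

Natural join on E: {(23, 10, 8, a, 12), (23, 10, 8, a, 25), (23, 10, 8, k, 25), (23, 10, 8, m, 1), (23, 10, 8, r, 10), (23, 10, 8, r, 36), (23, 10, 8, v, 31), (23, 11, 25, a, 12), (23, 11, 25, a, 25), (23, 11, 25, k, 25), (23, 11, 25, m, 1), (23, 11, 25, r, 10), (23, 11, 25, r, 36), (23, 11, 25, v, 31), (23, 15, 12, a, 12), (23, 15, 12, a, 25), (23, 15, 12, k, 25), (23, 15, 12, m, 1), (23, 15, 12, r, 10), (23, 15, 12, r, 36), (23, 15, 12, v, 31), (23, 18, 32, a, 12), (23, 18, 32, a, 25), (23, 18, 32, k, 25), (23, 18, 32, m, 1), (23, 18, 32, r, 10), (23, 18, 32, r, 36), (23, 18, 32, v, 31), (23, 22, 39, a, 12), (23, 22, 39, a, 25), (23, 22, 39, k, 25), (23, 22, 39, m, 1), (23, 22, 39, r, 10), (23, 22, 39, r, 36), (23, 22, 39, v, 31), (23, 9, 36, a, 12), (23, 9, 36, a, 25), (23, 9, 36, k, 25), (23, 9, 36, m, 1), (23, 9, 36, r, 10), (23, 9, 36, r, 36), (23, 9, 36, v, 31), (9, 29, 27, y, 18), (9, 34, 25, y, 18)}
π_{F, C, G, E} gives {(12, 1, 15, 23), (12, 10, 15, 23), (12, 12, 15, 23), (12, 25, 15, 23), (12, 31, 15, 23), (12, 36, 15, 23), (25, 1, 11, 23), (25, 10, 11, 23), (25, 12, 11, 23), (25, 18, 34, 9), (25, 25, 11, 23), (25, 31, 11, 23), (25, 36, 11, 23), (27, 18, 29, 9), (32, 1, 18, 23), (32, 10, 18, 23), (32, 12, 18, 23), (32, 25, 18, 23), (32, 31, 18, 23), (32, 36, 18, 23), (36, 1, 9, 23), (36, 10, 9, 23), (36, 12, 9, 23), (36, 25, 9, 23), (36, 31, 9, 23), (36, 36, 9, 23), (39, 1, 22, 23), (39, 10, 22, 23), (39, 12, 22, 23), (39, 25, 22, 23), (39, 31, 22, 23), (39, 36, 22, 23), (8, 1, 10, 23), (8, 10, 10, 23), (8, 12, 10, 23), (8, 25, 10, 23), (8, 31, 10, 23), (8, 36, 10, 23)} (6 duplicate(s) eliminated).
Selection G = 15: {(12, 1, 15, 23), (12, 10, 15, 23), (12, 12, 15, 23), (12, 25, 15, 23), (12, 31, 15, 23), (12, 36, 15, 23)}
π_{F, G, C} gives {(12, 15, 1), (12, 15, 10), (12, 15, 12), (12, 15, 25), (12, 15, 31), (12, 15, 36)}.

{(12, 15, 1), (12, 15, 10), (12, 15, 12), (12, 15, 25), (12, 15, 31), (12, 15, 36)}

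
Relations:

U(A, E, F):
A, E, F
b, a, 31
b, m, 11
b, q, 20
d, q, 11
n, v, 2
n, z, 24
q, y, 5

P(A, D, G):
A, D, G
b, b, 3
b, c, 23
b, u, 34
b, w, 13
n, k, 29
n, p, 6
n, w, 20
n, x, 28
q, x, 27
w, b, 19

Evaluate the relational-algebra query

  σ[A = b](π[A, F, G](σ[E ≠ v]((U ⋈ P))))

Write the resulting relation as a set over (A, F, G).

U ⋈ P (natural join on A): {(b, a, 31, b, 3), (b, a, 31, c, 23), (b, a, 31, u, 34), (b, a, 31, w, 13), (b, m, 11, b, 3), (b, m, 11, c, 23), (b, m, 11, u, 34), (b, m, 11, w, 13), (b, q, 20, b, 3), (b, q, 20, c, 23), (b, q, 20, u, 34), (b, q, 20, w, 13), (n, v, 2, k, 29), (n, v, 2, p, 6), (n, v, 2, w, 20), (n, v, 2, x, 28), (n, z, 24, k, 29), (n, z, 24, p, 6), (n, z, 24, w, 20), (n, z, 24, x, 28), (q, y, 5, x, 27)}
Filtering on E ≠ v leaves {(b, a, 31, b, 3), (b, a, 31, c, 23), (b, a, 31, u, 34), (b, a, 31, w, 13), (b, m, 11, b, 3), (b, m, 11, c, 23), (b, m, 11, u, 34), (b, m, 11, w, 13), (b, q, 20, b, 3), (b, q, 20, c, 23), (b, q, 20, u, 34), (b, q, 20, w, 13), (n, z, 24, k, 29), (n, z, 24, p, 6), (n, z, 24, w, 20), (n, z, 24, x, 28), (q, y, 5, x, 27)}.
π[A, F, G]: project onto (A, F, G) → {(b, 11, 13), (b, 11, 23), (b, 11, 3), (b, 11, 34), (b, 20, 13), (b, 20, 23), (b, 20, 3), (b, 20, 34), (b, 31, 13), (b, 31, 23), (b, 31, 3), (b, 31, 34), (n, 24, 20), (n, 24, 28), (n, 24, 29), (n, 24, 6), (q, 5, 27)}
Filtering on A = b leaves {(b, 11, 13), (b, 11, 23), (b, 11, 3), (b, 11, 34), (b, 20, 13), (b, 20, 23), (b, 20, 3), (b, 20, 34), (b, 31, 13), (b, 31, 23), (b, 31, 3), (b, 31, 34)}.

{(b, 11, 13), (b, 11, 23), (b, 11, 3), (b, 11, 34), (b, 20, 13), (b, 20, 23), (b, 20, 3), (b, 20, 34), (b, 31, 13), (b, 31, 23), (b, 31, 3), (b, 31, 34)}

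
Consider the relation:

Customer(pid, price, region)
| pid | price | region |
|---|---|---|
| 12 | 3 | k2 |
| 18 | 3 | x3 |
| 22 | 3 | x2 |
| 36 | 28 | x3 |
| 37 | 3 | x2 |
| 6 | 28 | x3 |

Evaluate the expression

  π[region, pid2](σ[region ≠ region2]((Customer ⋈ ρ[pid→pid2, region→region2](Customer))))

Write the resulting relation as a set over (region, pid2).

{(k2, 18), (k2, 22), (k2, 37), (x2, 12), (x2, 18), (x3, 12), (x3, 22), (x3, 37)}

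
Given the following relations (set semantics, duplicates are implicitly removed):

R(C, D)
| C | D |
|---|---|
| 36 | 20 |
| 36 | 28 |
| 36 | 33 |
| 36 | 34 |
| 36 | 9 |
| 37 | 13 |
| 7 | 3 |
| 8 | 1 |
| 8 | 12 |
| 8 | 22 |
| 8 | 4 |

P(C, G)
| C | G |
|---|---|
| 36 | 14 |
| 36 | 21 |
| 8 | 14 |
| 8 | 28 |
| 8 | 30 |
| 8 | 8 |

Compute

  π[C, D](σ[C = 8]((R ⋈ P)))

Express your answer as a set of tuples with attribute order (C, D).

{(8, 1), (8, 12), (8, 22), (8, 4)}

Joining R and P on C yields {(36, 20, 14), (36, 20, 21), (36, 28, 14), (36, 28, 21), (36, 33, 14), (36, 33, 21), (36, 34, 14), (36, 34, 21), (36, 9, 14), (36, 9, 21), (8, 1, 14), (8, 1, 28), (8, 1, 30), (8, 1, 8), (8, 12, 14), (8, 12, 28), (8, 12, 30), (8, 12, 8), (8, 22, 14), (8, 22, 28), (8, 22, 30), (8, 22, 8), (8, 4, 14), (8, 4, 28), (8, 4, 30), (8, 4, 8)}.
Selection C = 8: {(8, 1, 14), (8, 1, 28), (8, 1, 30), (8, 1, 8), (8, 12, 14), (8, 12, 28), (8, 12, 30), (8, 12, 8), (8, 22, 14), (8, 22, 28), (8, 22, 30), (8, 22, 8), (8, 4, 14), (8, 4, 28), (8, 4, 30), (8, 4, 8)}
π_{C, D} gives {(8, 1), (8, 12), (8, 22), (8, 4)} (12 duplicate(s) eliminated).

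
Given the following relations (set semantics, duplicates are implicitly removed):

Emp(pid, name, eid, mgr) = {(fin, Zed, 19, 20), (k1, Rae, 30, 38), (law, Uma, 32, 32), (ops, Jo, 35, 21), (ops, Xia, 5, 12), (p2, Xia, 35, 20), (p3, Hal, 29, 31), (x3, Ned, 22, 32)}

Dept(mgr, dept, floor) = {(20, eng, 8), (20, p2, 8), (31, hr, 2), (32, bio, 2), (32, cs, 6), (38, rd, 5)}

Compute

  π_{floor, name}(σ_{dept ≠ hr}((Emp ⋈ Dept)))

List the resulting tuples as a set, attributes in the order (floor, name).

{(2, Ned), (2, Uma), (5, Rae), (6, Ned), (6, Uma), (8, Xia), (8, Zed)}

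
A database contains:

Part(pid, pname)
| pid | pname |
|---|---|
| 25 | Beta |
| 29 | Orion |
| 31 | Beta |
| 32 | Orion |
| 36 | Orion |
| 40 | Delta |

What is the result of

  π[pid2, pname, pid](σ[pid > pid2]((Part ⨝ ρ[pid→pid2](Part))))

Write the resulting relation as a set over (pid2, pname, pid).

{(25, Beta, 31), (29, Orion, 32), (29, Orion, 36), (32, Orion, 36)}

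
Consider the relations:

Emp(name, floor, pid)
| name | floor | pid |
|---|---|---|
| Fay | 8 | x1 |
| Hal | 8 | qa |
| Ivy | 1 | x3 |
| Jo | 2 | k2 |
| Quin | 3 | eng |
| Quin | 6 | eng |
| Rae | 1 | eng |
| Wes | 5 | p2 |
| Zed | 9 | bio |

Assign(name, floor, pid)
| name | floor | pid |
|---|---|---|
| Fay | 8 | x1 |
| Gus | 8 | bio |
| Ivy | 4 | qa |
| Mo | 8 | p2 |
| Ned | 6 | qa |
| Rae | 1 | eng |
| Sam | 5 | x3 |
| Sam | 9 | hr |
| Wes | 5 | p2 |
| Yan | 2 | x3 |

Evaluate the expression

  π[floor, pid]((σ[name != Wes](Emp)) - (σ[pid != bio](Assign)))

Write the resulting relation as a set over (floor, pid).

{(1, x3), (2, k2), (3, eng), (6, eng), (8, qa), (9, bio)}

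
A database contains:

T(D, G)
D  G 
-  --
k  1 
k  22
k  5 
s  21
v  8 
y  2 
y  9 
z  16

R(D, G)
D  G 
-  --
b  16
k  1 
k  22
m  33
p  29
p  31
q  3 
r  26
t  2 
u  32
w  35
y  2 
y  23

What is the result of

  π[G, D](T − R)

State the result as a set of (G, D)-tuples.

Taking the difference: {(k, 5), (s, 21), (v, 8), (y, 9), (z, 16)}
Projecting to G, D: {(16, z), (21, s), (5, k), (8, v), (9, y)}

{(16, z), (21, s), (5, k), (8, v), (9, y)}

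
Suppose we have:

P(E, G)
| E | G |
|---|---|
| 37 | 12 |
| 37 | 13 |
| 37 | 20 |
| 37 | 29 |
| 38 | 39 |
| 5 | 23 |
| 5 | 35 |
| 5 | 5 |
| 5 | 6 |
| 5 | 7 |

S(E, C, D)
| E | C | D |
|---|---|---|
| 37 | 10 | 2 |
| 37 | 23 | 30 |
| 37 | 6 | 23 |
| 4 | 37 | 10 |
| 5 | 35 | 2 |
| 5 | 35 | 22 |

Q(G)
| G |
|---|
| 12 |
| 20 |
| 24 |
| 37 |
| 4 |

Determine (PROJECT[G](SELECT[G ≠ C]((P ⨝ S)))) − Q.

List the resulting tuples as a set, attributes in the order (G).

{13, 23, 29, 5, 6, 7}

P ⋈ S (natural join on E): {(37, 12, 10, 2), (37, 12, 23, 30), (37, 12, 6, 23), (37, 13, 10, 2), (37, 13, 23, 30), (37, 13, 6, 23), (37, 20, 10, 2), (37, 20, 23, 30), (37, 20, 6, 23), (37, 29, 10, 2), (37, 29, 23, 30), (37, 29, 6, 23), (5, 23, 35, 2), (5, 23, 35, 22), (5, 35, 35, 2), (5, 35, 35, 22), (5, 5, 35, 2), (5, 5, 35, 22), (5, 6, 35, 2), (5, 6, 35, 22), (5, 7, 35, 2), (5, 7, 35, 22)}
σ[G ≠ C]: keep tuples satisfying G ≠ C → {(37, 12, 10, 2), (37, 12, 23, 30), (37, 12, 6, 23), (37, 13, 10, 2), (37, 13, 23, 30), (37, 13, 6, 23), (37, 20, 10, 2), (37, 20, 23, 30), (37, 20, 6, 23), (37, 29, 10, 2), (37, 29, 23, 30), (37, 29, 6, 23), (5, 23, 35, 2), (5, 23, 35, 22), (5, 5, 35, 2), (5, 5, 35, 22), (5, 6, 35, 2), (5, 6, 35, 22), (5, 7, 35, 2), (5, 7, 35, 22)}
π_{G} gives {12, 13, 20, 23, 29, 5, 6, 7} (12 duplicate(s) eliminated).
Difference: {12, 13, 20, 23, 29, 5, 6, 7} with {12, 20, 24, 37, 4} → {13, 23, 29, 5, 6, 7}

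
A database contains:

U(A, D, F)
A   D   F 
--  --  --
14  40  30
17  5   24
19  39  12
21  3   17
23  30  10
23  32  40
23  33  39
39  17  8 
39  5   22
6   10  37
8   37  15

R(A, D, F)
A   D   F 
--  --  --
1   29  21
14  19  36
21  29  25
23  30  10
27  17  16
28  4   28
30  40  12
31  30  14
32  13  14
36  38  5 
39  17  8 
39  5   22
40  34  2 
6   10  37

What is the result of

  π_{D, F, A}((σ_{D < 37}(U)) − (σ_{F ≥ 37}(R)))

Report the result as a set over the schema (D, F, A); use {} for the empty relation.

{(17, 8, 39), (3, 17, 21), (30, 10, 23), (32, 40, 23), (33, 39, 23), (5, 22, 39), (5, 24, 17)}

Apply σ_{D < 37}; surviving tuples: {(17, 5, 24), (21, 3, 17), (23, 30, 10), (23, 32, 40), (23, 33, 39), (39, 17, 8), (39, 5, 22), (6, 10, 37)}
Apply σ_{F ≥ 37}; surviving tuples: {(6, 10, 37)}
Set difference of the two operands is {(17, 5, 24), (21, 3, 17), (23, 30, 10), (23, 32, 40), (23, 33, 39), (39, 17, 8), (39, 5, 22)}.
Projecting to D, F, A: {(17, 8, 39), (3, 17, 21), (30, 10, 23), (32, 40, 23), (33, 39, 23), (5, 22, 39), (5, 24, 17)}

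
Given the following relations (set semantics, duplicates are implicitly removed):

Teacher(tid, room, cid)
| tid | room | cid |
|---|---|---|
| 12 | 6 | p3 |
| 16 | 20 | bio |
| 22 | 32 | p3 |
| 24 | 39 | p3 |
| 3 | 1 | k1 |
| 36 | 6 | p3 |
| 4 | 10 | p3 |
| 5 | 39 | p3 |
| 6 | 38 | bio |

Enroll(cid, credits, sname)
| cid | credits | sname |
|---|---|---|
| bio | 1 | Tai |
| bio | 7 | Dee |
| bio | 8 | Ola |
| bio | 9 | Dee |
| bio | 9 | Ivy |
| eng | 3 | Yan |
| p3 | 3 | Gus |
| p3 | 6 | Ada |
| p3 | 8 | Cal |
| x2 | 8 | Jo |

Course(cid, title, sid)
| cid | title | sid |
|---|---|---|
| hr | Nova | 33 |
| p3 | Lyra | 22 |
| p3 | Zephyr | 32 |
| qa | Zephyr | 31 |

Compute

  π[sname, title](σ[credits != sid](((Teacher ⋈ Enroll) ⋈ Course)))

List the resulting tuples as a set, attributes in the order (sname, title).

Natural join on cid: {(12, 6, p3, 3, Gus), (12, 6, p3, 6, Ada), (12, 6, p3, 8, Cal), (16, 20, bio, 1, Tai), (16, 20, bio, 7, Dee), (16, 20, bio, 8, Ola), (16, 20, bio, 9, Dee), (16, 20, bio, 9, Ivy), (22, 32, p3, 3, Gus), (22, 32, p3, 6, Ada), (22, 32, p3, 8, Cal), (24, 39, p3, 3, Gus), (24, 39, p3, 6, Ada), (24, 39, p3, 8, Cal), (36, 6, p3, 3, Gus), (36, 6, p3, 6, Ada), (36, 6, p3, 8, Cal), (4, 10, p3, 3, Gus), (4, 10, p3, 6, Ada), (4, 10, p3, 8, Cal), (5, 39, p3, 3, Gus), (5, 39, p3, 6, Ada), (5, 39, p3, 8, Cal), (6, 38, bio, 1, Tai), (6, 38, bio, 7, Dee), (6, 38, bio, 8, Ola), (6, 38, bio, 9, Dee), (6, 38, bio, 9, Ivy)}
Natural join on cid: {(12, 6, p3, 3, Gus, Lyra, 22), (12, 6, p3, 3, Gus, Zephyr, 32), (12, 6, p3, 6, Ada, Lyra, 22), (12, 6, p3, 6, Ada, Zephyr, 32), (12, 6, p3, 8, Cal, Lyra, 22), (12, 6, p3, 8, Cal, Zephyr, 32), (22, 32, p3, 3, Gus, Lyra, 22), (22, 32, p3, 3, Gus, Zephyr, 32), (22, 32, p3, 6, Ada, Lyra, 22), (22, 32, p3, 6, Ada, Zephyr, 32), (22, 32, p3, 8, Cal, Lyra, 22), (22, 32, p3, 8, Cal, Zephyr, 32), (24, 39, p3, 3, Gus, Lyra, 22), (24, 39, p3, 3, Gus, Zephyr, 32), (24, 39, p3, 6, Ada, Lyra, 22), (24, 39, p3, 6, Ada, Zephyr, 32), (24, 39, p3, 8, Cal, Lyra, 22), (24, 39, p3, 8, Cal, Zephyr, 32), (36, 6, p3, 3, Gus, Lyra, 22), (36, 6, p3, 3, Gus, Zephyr, 32), (36, 6, p3, 6, Ada, Lyra, 22), (36, 6, p3, 6, Ada, Zephyr, 32), (36, 6, p3, 8, Cal, Lyra, 22), (36, 6, p3, 8, Cal, Zephyr, 32), (4, 10, p3, 3, Gus, Lyra, 22), (4, 10, p3, 3, Gus, Zephyr, 32), (4, 10, p3, 6, Ada, Lyra, 22), (4, 10, p3, 6, Ada, Zephyr, 32), (4, 10, p3, 8, Cal, Lyra, 22), (4, 10, p3, 8, Cal, Zephyr, 32), (5, 39, p3, 3, Gus, Lyra, 22), (5, 39, p3, 3, Gus, Zephyr, 32), (5, 39, p3, 6, Ada, Lyra, 22), (5, 39, p3, 6, Ada, Zephyr, 32), (5, 39, p3, 8, Cal, Lyra, 22), (5, 39, p3, 8, Cal, Zephyr, 32)}
Filtering on credits != sid leaves {(12, 6, p3, 3, Gus, Lyra, 22), (12, 6, p3, 3, Gus, Zephyr, 32), (12, 6, p3, 6, Ada, Lyra, 22), (12, 6, p3, 6, Ada, Zephyr, 32), (12, 6, p3, 8, Cal, Lyra, 22), (12, 6, p3, 8, Cal, Zephyr, 32), (22, 32, p3, 3, Gus, Lyra, 22), (22, 32, p3, 3, Gus, Zephyr, 32), (22, 32, p3, 6, Ada, Lyra, 22), (22, 32, p3, 6, Ada, Zephyr, 32), (22, 32, p3, 8, Cal, Lyra, 22), (22, 32, p3, 8, Cal, Zephyr, 32), (24, 39, p3, 3, Gus, Lyra, 22), (24, 39, p3, 3, Gus, Zephyr, 32), (24, 39, p3, 6, Ada, Lyra, 22), (24, 39, p3, 6, Ada, Zephyr, 32), (24, 39, p3, 8, Cal, Lyra, 22), (24, 39, p3, 8, Cal, Zephyr, 32), (36, 6, p3, 3, Gus, Lyra, 22), (36, 6, p3, 3, Gus, Zephyr, 32), (36, 6, p3, 6, Ada, Lyra, 22), (36, 6, p3, 6, Ada, Zephyr, 32), (36, 6, p3, 8, Cal, Lyra, 22), (36, 6, p3, 8, Cal, Zephyr, 32), (4, 10, p3, 3, Gus, Lyra, 22), (4, 10, p3, 3, Gus, Zephyr, 32), (4, 10, p3, 6, Ada, Lyra, 22), (4, 10, p3, 6, Ada, Zephyr, 32), (4, 10, p3, 8, Cal, Lyra, 22), (4, 10, p3, 8, Cal, Zephyr, 32), (5, 39, p3, 3, Gus, Lyra, 22), (5, 39, p3, 3, Gus, Zephyr, 32), (5, 39, p3, 6, Ada, Lyra, 22), (5, 39, p3, 6, Ada, Zephyr, 32), (5, 39, p3, 8, Cal, Lyra, 22), (5, 39, p3, 8, Cal, Zephyr, 32)}.
Projecting to sname, title (30 duplicate(s) eliminated): {(Ada, Lyra), (Ada, Zephyr), (Cal, Lyra), (Cal, Zephyr), (Gus, Lyra), (Gus, Zephyr)}

{(Ada, Lyra), (Ada, Zephyr), (Cal, Lyra), (Cal, Zephyr), (Gus, Lyra), (Gus, Zephyr)}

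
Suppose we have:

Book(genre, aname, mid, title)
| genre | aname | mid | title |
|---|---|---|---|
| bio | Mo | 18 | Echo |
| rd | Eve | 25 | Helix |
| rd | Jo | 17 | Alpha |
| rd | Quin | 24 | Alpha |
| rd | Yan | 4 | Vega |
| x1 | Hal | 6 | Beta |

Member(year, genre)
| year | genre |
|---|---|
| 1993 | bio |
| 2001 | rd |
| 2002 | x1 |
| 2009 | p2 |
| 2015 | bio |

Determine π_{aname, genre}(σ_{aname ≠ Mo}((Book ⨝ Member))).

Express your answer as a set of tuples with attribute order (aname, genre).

Natural join on genre: {(bio, Mo, 18, Echo, 1993), (bio, Mo, 18, Echo, 2015), (rd, Eve, 25, Helix, 2001), (rd, Jo, 17, Alpha, 2001), (rd, Quin, 24, Alpha, 2001), (rd, Yan, 4, Vega, 2001), (x1, Hal, 6, Beta, 2002)}
σ[aname ≠ Mo]: keep tuples satisfying aname ≠ Mo → {(rd, Eve, 25, Helix, 2001), (rd, Jo, 17, Alpha, 2001), (rd, Quin, 24, Alpha, 2001), (rd, Yan, 4, Vega, 2001), (x1, Hal, 6, Beta, 2002)}
π[aname, genre]: project onto (aname, genre) → {(Eve, rd), (Hal, x1), (Jo, rd), (Quin, rd), (Yan, rd)}

{(Eve, rd), (Hal, x1), (Jo, rd), (Quin, rd), (Yan, rd)}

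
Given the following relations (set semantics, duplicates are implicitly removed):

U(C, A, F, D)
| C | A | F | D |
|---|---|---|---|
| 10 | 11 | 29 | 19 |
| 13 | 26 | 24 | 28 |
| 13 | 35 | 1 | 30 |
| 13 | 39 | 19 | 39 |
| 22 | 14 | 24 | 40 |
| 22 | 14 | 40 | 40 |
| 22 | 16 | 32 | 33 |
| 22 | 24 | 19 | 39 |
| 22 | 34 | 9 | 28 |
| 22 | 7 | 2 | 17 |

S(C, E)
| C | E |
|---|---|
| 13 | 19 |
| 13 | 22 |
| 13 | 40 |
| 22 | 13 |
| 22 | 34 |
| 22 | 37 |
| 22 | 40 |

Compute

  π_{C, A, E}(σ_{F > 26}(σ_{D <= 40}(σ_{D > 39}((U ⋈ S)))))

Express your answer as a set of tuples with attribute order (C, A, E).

{(22, 14, 13), (22, 14, 34), (22, 14, 37), (22, 14, 40)}

Natural join on C: {(13, 26, 24, 28, 19), (13, 26, 24, 28, 22), (13, 26, 24, 28, 40), (13, 35, 1, 30, 19), (13, 35, 1, 30, 22), (13, 35, 1, 30, 40), (13, 39, 19, 39, 19), (13, 39, 19, 39, 22), (13, 39, 19, 39, 40), (22, 14, 24, 40, 13), (22, 14, 24, 40, 34), (22, 14, 24, 40, 37), (22, 14, 24, 40, 40), (22, 14, 40, 40, 13), (22, 14, 40, 40, 34), (22, 14, 40, 40, 37), (22, 14, 40, 40, 40), (22, 16, 32, 33, 13), (22, 16, 32, 33, 34), (22, 16, 32, 33, 37), (22, 16, 32, 33, 40), (22, 24, 19, 39, 13), (22, 24, 19, 39, 34), (22, 24, 19, 39, 37), (22, 24, 19, 39, 40), (22, 34, 9, 28, 13), (22, 34, 9, 28, 34), (22, 34, 9, 28, 37), (22, 34, 9, 28, 40), (22, 7, 2, 17, 13), (22, 7, 2, 17, 34), (22, 7, 2, 17, 37), (22, 7, 2, 17, 40)}
Apply σ_{D > 39}; surviving tuples: {(22, 14, 24, 40, 13), (22, 14, 24, 40, 34), (22, 14, 24, 40, 37), (22, 14, 24, 40, 40), (22, 14, 40, 40, 13), (22, 14, 40, 40, 34), (22, 14, 40, 40, 37), (22, 14, 40, 40, 40)}
Apply σ_{D <= 40}; surviving tuples: {(22, 14, 24, 40, 13), (22, 14, 24, 40, 34), (22, 14, 24, 40, 37), (22, 14, 24, 40, 40), (22, 14, 40, 40, 13), (22, 14, 40, 40, 34), (22, 14, 40, 40, 37), (22, 14, 40, 40, 40)}
Apply σ_{F > 26}; surviving tuples: {(22, 14, 40, 40, 13), (22, 14, 40, 40, 34), (22, 14, 40, 40, 37), (22, 14, 40, 40, 40)}
π[C, A, E]: project onto (C, A, E) → {(22, 14, 13), (22, 14, 34), (22, 14, 37), (22, 14, 40)}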